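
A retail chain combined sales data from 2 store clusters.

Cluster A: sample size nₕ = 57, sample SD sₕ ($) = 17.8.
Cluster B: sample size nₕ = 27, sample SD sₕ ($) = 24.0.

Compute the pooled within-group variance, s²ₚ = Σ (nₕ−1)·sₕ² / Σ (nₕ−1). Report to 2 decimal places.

A: (57−1)·17.8² = 56·316.84 = 17743.04
B: (27−1)·24.0² = 26·576 = 14976
Numerator = 32719.04; denominator = Σ(nₕ−1) = 82.
s²ₚ = 32719.04/82 = 399.0127... → 399.01.

399.01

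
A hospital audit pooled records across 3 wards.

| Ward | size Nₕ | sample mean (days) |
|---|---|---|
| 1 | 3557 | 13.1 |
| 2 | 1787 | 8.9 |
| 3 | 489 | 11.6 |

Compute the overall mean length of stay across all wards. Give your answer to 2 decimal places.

11.69

x̄_st = (Σ Nₕx̄ₕ) / (Σ Nₕ) = (3557·13.1 + 1787·8.9 + 489·11.6) / 5833
= 68173.4 / 5833 = 11.6875... → 11.69.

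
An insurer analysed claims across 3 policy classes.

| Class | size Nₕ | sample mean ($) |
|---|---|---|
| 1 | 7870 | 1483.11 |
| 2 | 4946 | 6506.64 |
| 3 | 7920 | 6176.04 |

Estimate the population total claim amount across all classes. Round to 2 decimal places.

92768153.94

1: 7870·1483.11 = 11672075.7
2: 4946·6506.64 = 32181841.44
3: 7920·6176.04 = 48914236.8
τ̂ = Σ Nₕx̄ₕ = 92768153.94.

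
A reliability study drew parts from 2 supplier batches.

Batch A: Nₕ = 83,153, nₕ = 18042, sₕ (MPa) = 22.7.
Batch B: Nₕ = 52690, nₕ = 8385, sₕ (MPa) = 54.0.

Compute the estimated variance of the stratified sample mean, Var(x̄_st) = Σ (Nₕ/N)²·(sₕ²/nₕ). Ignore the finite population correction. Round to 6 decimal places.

0.063021

N = 135843; Wₕ = Nₕ/N.
batch A: (83153/135843)²·22.7²/18042 = 0.010701591
batch B: (52690/135843)²·54.0²/8385 = 0.052319830
Sum = 0.063021421 → 0.063021.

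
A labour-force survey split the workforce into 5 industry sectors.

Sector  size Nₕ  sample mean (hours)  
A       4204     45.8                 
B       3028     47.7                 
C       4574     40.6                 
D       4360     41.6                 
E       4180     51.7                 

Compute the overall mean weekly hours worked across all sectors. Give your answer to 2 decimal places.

45.23

N = 20346; weights Wₕ = Nₕ/N = (0.2066, 0.1488, 0.2248, 0.2143, 0.2054).
x̄_st = Σ Wₕ·x̄ₕ = 0.2066·45.8 + 0.1488·47.7 + 0.2248·40.6 + 0.2143·41.6 + 0.2054·51.7 ≈ 45.2259...
→ 45.23.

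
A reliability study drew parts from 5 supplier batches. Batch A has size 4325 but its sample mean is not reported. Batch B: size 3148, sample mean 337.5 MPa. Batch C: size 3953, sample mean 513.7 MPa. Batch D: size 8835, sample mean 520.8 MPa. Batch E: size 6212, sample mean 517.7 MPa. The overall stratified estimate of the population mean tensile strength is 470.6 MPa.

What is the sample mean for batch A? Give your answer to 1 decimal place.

Σ Nₕx̄ₕ = N·μ, so 4325·x̄_A = 26473·470.6 − (3148·337.5 + 3953·513.7 + 8835·520.8 + 6212·517.7).
= 12458193.8 − 10910326.5 = 1547867.3.
x̄_A = 1547867.3 / 4325 = 357.888... → 357.9.

357.9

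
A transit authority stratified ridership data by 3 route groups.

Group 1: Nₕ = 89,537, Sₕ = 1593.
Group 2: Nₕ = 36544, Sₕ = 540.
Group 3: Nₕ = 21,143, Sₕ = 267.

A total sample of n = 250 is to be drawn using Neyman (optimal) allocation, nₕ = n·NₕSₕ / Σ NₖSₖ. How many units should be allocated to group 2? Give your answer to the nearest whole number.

29

1: NₕSₕ = 89537·1593 = 142632441
2: NₕSₕ = 36544·540 = 19733760
3: NₕSₕ = 21143·267 = 5645181
Σ NₕSₕ = 168011382.
n_2 = 250·19733760/168011382 = 29.364... → 29.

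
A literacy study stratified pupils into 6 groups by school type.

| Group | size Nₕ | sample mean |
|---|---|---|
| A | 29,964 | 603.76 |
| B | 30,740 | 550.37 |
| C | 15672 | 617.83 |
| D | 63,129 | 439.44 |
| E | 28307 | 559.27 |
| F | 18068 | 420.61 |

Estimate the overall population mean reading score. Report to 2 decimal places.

N = 29964 + 30740 + 15672 + 63129 + 28307 + 18068 = 185880.
The stratified mean weights each stratum mean by its population share Nₕ/N.
Σ Nₕx̄ₕ = 29964·603.76 + 30740·550.37 + 15672·617.83 + 63129·439.44 + 28307·559.27 + 18068·420.61 = 18091064.64 + 16918373.8 + 9682631.76 + 27741407.76 + 15831255.89 + 7599581.48 = 95864315.33.
Divide by N: 95864315.33 / 185880 = 515.7323... → 515.73.

515.73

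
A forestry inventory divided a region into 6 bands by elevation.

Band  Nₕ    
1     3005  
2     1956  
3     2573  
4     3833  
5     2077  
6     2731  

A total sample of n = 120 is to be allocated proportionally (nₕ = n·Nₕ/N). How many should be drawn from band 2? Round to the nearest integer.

N = 3005 + 1956 + 2573 + 3833 + 2077 + 2731 = 16175.
n_2 = 120·1956/16175 = 14.511... → 15.

15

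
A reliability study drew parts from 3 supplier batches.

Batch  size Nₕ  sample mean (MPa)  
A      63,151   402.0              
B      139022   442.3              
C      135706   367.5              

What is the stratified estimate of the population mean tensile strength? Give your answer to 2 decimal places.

N = 63151 + 139022 + 135706 = 337879.
Weight each subgroup mean by Nₕ/N and sum.
Σ Nₕx̄ₕ = 63151·402.0 + 139022·442.3 + 135706·367.5 = 25386702 + 61489430.6 + 49871955 = 136748087.6.
Divide by N: 136748087.6 / 337879 = 404.7250... → 404.73.

404.73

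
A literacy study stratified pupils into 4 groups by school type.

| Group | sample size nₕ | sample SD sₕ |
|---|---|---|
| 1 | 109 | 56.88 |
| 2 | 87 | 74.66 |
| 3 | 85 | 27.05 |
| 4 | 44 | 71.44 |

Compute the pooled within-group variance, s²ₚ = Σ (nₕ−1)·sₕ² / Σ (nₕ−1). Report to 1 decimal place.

3457.0

Degrees of freedom: 108 + 86 + 84 + 43 = 321.
Σ(nₕ−1)sₕ² = 108·3235.3344 + 86·5574.1156 + 84·731.7025 + 43·5103.6736 = 1109711.0316.
s²ₚ = 1109711.0316 / 321 = 3457.044... → 3457.0.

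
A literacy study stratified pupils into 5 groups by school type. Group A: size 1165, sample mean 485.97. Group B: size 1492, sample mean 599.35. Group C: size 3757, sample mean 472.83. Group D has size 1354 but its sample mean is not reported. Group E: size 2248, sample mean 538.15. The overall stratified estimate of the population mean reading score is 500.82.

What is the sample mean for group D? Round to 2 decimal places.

420.71

N = 1165 + 1492 + 3757 + 1354 + 2248 = 10016.
Overall total = μ·N = 500.82·10016 = 5016213.12.
Subtract the known strata: 1165·485.97 + 1492·599.35 + 3757·472.83 + 2248·538.15 = 4446568.76.
Remaining total for group D: 5016213.12 − 4446568.76 = 569644.36.
Divide by its size: 569644.36 / 1354 = 420.7122... → 420.71.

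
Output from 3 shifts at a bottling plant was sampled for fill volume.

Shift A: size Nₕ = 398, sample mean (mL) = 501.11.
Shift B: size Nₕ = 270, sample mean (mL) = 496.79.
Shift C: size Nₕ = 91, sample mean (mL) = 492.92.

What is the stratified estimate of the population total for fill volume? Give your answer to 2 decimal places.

Estimate total by summing Nₕ·x̄ₕ over strata.
398·501.11 + 270·496.79 + 91·492.92 = 199441.78 + 134133.3 + 44855.72 = 378430.80.

378430.80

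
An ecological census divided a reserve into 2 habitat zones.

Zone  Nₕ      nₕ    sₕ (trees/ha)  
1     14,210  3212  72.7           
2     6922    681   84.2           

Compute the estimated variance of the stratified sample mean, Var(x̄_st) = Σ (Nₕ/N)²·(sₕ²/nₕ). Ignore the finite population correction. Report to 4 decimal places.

1.8611

N = 21132; Wₕ = Nₕ/N.
zone 1: (14210/21132)²·72.7²/3212 = 0.7440468
zone 2: (6922/21132)²·84.2²/681 = 1.1170151
Sum = 1.8610619 → 1.8611.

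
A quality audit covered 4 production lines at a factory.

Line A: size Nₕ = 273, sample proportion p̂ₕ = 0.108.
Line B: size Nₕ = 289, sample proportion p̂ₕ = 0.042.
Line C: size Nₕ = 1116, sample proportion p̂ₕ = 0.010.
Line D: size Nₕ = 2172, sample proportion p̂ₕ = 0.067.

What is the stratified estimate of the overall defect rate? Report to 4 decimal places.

0.0515

Wₕ = Nₕ/N with N = 3850: 0.0709, 0.0751, 0.2899, 0.5642.
p̂_st = 0.0709·0.108 + 0.0751·0.042 + 0.2899·0.010 + 0.5642·0.067 ≈ 0.051508... → 0.0515.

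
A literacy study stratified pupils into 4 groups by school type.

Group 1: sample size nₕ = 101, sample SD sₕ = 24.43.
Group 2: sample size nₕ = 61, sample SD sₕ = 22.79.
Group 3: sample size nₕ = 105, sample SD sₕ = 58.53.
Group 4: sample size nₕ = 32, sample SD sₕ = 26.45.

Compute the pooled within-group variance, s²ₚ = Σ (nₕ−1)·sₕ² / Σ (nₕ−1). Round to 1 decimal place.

1589.2

1: (101−1)·24.43² = 100·596.8249 = 59682.49
2: (61−1)·22.79² = 60·519.3841 = 31163.046
3: (105−1)·58.53² = 104·3425.7609 = 356279.1336
4: (32−1)·26.45² = 31·699.6025 = 21687.6775
Numerator = 468812.3471; denominator = Σ(nₕ−1) = 295.
s²ₚ = 468812.3471/295 = 1589.194... → 1589.2.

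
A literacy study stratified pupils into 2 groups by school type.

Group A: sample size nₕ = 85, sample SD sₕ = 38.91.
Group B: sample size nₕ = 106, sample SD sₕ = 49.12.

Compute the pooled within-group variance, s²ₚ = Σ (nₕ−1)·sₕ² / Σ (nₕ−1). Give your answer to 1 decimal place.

Degrees of freedom: 84 + 105 = 189.
Σ(nₕ−1)sₕ² = 84·1513.9881 + 105·2412.7744 = 380516.3124.
s²ₚ = 380516.3124 / 189 = 2013.314... → 2013.3.

2013.3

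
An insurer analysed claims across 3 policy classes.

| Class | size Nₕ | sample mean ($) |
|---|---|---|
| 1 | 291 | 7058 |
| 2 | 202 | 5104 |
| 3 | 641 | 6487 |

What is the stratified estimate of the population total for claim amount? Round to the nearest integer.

1: 291·7058 = 2053878
2: 202·5104 = 1031008
3: 641·6487 = 4158167
τ̂ = Σ Nₕx̄ₕ = 7243053.

7243053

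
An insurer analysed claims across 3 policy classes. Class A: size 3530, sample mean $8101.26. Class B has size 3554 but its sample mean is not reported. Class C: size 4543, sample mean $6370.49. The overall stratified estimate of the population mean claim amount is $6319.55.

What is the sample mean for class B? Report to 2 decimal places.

4484.76

Σ Nₕx̄ₕ = N·μ, so 3554·x̄_B = 11627·6319.55 − (3530·8101.26 + 4543·6370.49).
= 73477407.85 − 57538583.87 = 15938823.98.
x̄_B = 15938823.98 / 3554 = 4484.7563... → 4484.76.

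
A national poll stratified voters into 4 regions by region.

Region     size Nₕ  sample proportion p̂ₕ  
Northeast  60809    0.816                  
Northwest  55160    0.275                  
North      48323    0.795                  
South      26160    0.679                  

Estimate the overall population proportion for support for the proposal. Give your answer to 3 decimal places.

Wₕ = Nₕ/N with N = 190452: 0.3193, 0.2896, 0.2537, 0.1374.
p̂_st = 0.3193·0.816 + 0.2896·0.275 + 0.2537·0.795 + 0.1374·0.679 ≈ 0.63517... → 0.635.

0.635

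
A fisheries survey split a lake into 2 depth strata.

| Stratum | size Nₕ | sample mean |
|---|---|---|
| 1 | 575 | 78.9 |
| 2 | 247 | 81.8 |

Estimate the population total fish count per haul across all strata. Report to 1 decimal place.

65572.1

Estimate total by summing Nₕ·x̄ₕ over strata.
575·78.9 + 247·81.8 = 45367.5 + 20204.6 = 65572.1.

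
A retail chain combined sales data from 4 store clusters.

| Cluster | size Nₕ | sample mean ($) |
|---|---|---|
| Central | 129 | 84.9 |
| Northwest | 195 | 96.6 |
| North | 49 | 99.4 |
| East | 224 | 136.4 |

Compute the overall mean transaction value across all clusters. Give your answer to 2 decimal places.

109.24

N = 597; weights Wₕ = Nₕ/N = (0.2161, 0.3266, 0.0821, 0.3752).
x̄_st = Σ Wₕ·x̄ₕ = 0.2161·84.9 + 0.3266·96.6 + 0.0821·99.4 + 0.3752·136.4 ≈ 109.2350...
→ 109.24.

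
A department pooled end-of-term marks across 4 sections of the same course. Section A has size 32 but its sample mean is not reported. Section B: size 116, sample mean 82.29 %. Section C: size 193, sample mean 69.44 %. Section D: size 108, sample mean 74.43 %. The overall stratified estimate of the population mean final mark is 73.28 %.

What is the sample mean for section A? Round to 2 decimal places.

59.90

N = 32 + 116 + 193 + 108 = 449.
Overall total = μ·N = 73.28·449 = 32902.72.
Subtract the known strata: 116·82.29 + 193·69.44 + 108·74.43 = 30986.
Remaining total for section A: 32902.72 − 30986 = 1916.72.
Divide by its size: 1916.72 / 32 = 59.8975 → 59.90.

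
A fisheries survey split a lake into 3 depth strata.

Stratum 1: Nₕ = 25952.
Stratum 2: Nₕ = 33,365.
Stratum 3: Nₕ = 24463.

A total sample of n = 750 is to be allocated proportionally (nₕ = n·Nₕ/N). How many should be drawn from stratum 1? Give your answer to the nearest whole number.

232

Share of stratum 1 = 25952/83780 = 0.30976.
Allocate 750 × 0.30976 = 232.323... → 232.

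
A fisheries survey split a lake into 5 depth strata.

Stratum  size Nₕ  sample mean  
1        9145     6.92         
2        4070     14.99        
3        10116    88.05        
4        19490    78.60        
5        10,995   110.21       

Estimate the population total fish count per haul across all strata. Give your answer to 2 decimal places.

Population total = Σ Nₕ·x̄ₕ (each stratum's size times its mean).
9145·6.92 + 4070·14.99 + 10116·88.05 + 19490·78.60 + 10995·110.21 = 63283.4 + 61009.3 + 890713.8 + 1531914 + 1211758.95 = 3758679.45.

3758679.45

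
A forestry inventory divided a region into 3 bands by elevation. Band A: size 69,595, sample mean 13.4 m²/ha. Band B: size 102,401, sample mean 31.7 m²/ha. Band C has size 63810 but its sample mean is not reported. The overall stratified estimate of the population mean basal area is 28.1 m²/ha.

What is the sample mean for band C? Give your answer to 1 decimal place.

Σ Nₕx̄ₕ = N·μ, so 63810·x̄_C = 235806·28.1 − (69595·13.4 + 102401·31.7).
= 6626148.6 − 4178684.7 = 2447463.9.
x̄_C = 2447463.9 / 63810 = 38.355... → 38.4.

38.4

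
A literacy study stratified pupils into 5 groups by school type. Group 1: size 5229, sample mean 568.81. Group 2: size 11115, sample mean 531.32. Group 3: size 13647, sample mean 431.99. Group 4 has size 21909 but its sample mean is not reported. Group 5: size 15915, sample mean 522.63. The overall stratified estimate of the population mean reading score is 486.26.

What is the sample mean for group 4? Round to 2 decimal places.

N = 5229 + 11115 + 13647 + 21909 + 15915 = 67815.
Overall total = μ·N = 486.26·67815 = 32975721.9.
Subtract the known strata: 5229·568.81 + 11115·531.32 + 13647·431.99 + 15915·522.63 = 23092953.27.
Remaining total for group 4: 32975721.9 − 23092953.27 = 9882768.63.
Divide by its size: 9882768.63 / 21909 = 451.0826... → 451.08.

451.08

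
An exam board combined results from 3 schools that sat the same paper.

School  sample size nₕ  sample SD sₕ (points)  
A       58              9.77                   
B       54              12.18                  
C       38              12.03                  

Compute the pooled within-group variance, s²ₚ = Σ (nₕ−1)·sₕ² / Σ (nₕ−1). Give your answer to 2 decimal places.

A: (58−1)·9.77² = 57·95.4529 = 5440.8153
B: (54−1)·12.18² = 53·148.3524 = 7862.6772
C: (38−1)·12.03² = 37·144.7209 = 5354.6733
Numerator = 18658.1658; denominator = Σ(nₕ−1) = 147.
s²ₚ = 18658.1658/147 = 126.9263... → 126.93.

126.93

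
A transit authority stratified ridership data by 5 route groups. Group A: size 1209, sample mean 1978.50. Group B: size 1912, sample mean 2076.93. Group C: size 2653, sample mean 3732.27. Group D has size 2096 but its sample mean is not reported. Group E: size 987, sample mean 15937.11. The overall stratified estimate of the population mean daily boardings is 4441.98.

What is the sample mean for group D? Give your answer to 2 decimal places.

3505.67

N = 1209 + 1912 + 2653 + 2096 + 987 = 8857.
Overall total = μ·N = 4441.98·8857 = 39342616.86.
Subtract the known strata: 1209·1978.50 + 1912·2076.93 + 2653·3732.27 + 987·15937.11 = 31994736.54.
Remaining total for group D: 39342616.86 − 31994736.54 = 7347880.32.
Divide by its size: 7347880.32 / 2096 = 3505.6681... → 3505.67.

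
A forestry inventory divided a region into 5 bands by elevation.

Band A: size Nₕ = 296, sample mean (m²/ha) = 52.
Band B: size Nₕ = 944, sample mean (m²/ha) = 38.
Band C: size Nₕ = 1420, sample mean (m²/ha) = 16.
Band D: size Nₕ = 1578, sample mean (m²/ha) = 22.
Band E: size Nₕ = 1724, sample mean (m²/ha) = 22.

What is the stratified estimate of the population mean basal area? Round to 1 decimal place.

N = 296 + 944 + 1420 + 1578 + 1724 = 5962.
Weight each subgroup mean by Nₕ/N and sum.
Σ Nₕx̄ₕ = 296·52 + 944·38 + 1420·16 + 1578·22 + 1724·22 = 15392 + 35872 + 22720 + 34716 + 37928 = 146628.
Divide by N: 146628 / 5962 = 24.594... → 24.6.

24.6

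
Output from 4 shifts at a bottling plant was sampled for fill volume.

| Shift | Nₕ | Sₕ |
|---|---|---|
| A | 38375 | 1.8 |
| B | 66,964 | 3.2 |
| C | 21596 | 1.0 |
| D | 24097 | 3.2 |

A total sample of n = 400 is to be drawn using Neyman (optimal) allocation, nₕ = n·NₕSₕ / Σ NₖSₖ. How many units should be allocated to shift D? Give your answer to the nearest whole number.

81

A: NₕSₕ = 38375·1.8 = 69075
B: NₕSₕ = 66964·3.2 = 214284.8
C: NₕSₕ = 21596·1.0 = 21596
D: NₕSₕ = 24097·3.2 = 77110.4
Σ NₕSₕ = 382066.2.
n_D = 400·77110.4/382066.2 = 80.730... → 81.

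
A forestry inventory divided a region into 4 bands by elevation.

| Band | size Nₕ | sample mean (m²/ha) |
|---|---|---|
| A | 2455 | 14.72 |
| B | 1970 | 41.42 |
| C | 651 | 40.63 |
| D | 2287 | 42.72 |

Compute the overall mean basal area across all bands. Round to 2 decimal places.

32.85

N = 7363; weights Wₕ = Nₕ/N = (0.3334, 0.2676, 0.0884, 0.3106).
x̄_st = Σ Wₕ·x̄ₕ = 0.3334·14.72 + 0.2676·41.42 + 0.0884·40.63 + 0.3106·42.72 ≈ 32.8515...
→ 32.85.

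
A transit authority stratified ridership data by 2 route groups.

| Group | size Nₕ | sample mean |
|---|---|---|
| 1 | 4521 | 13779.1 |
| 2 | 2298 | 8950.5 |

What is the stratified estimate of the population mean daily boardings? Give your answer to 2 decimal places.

12151.86

N = 4521 + 2298 = 6819.
Overall mean = Σ (Nₕ/N)·x̄ₕ — weight by population share, not a simple average.
Σ Nₕx̄ₕ = 4521·13779.1 + 2298·8950.5 = 62295311.1 + 20568249 = 82863560.1.
Divide by N: 82863560.1 / 6819 = 12151.8639... → 12151.86.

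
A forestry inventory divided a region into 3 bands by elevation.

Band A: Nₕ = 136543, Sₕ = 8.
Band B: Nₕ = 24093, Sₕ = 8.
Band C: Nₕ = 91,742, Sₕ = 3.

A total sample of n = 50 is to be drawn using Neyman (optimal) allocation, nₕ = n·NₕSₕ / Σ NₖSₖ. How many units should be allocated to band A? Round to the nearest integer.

Σ NₕSₕ = 136543·8 + 24093·8 + 91742·3 = 1560314.
Share for A: 1092344/1560314 = 0.70008.
n_A = 50 × 0.70008 = 35.004... → 35.

35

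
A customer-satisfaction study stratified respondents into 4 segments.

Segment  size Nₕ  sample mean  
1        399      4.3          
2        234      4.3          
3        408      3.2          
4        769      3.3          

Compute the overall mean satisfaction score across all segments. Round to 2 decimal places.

N = 1810; weights Wₕ = Nₕ/N = (0.2204, 0.1293, 0.2254, 0.4249).
x̄_st = Σ Wₕ·x̄ₕ = 0.2204·4.3 + 0.1293·4.3 + 0.2254·3.2 + 0.4249·3.3 ≈ 3.6272...
→ 3.63.

3.63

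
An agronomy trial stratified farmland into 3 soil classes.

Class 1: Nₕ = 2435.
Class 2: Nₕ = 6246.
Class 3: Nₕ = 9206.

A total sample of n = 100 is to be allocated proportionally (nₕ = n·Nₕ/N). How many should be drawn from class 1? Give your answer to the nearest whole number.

Share of class 1 = 2435/17887 = 0.13613.
Allocate 100 × 0.13613 = 13.613... → 14.

14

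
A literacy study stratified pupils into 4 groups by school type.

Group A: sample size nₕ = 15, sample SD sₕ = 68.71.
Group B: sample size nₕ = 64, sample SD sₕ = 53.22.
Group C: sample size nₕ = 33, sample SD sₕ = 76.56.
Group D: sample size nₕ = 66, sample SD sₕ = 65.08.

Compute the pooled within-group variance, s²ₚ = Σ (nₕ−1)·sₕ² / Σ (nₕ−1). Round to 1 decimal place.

A: (15−1)·68.71² = 14·4721.0641 = 66094.8974
B: (64−1)·53.22² = 63·2832.3684 = 178439.2092
C: (33−1)·76.56² = 32·5861.4336 = 187565.8752
D: (66−1)·65.08² = 65·4235.4064 = 275301.416
Numerator = 707401.3978; denominator = Σ(nₕ−1) = 174.
s²ₚ = 707401.3978/174 = 4065.525... → 4065.5.

4065.5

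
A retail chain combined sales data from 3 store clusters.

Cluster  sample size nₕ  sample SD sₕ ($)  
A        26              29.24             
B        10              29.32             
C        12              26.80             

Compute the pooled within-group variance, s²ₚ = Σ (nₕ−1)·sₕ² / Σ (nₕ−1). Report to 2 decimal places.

Degrees of freedom: 25 + 9 + 11 = 45.
Σ(nₕ−1)sₕ² = 25·854.9776 + 9·859.6624 + 11·718.24 = 37012.0416.
s²ₚ = 37012.0416 / 45 = 822.4898... → 822.49.

822.49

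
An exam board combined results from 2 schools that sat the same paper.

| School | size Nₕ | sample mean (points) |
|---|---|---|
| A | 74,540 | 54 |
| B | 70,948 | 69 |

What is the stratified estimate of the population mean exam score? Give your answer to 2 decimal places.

61.31

N = 145488; weights Wₕ = Nₕ/N = (0.5123, 0.4877).
x̄_st = Σ Wₕ·x̄ₕ = 0.5123·54 + 0.4877·69 ≈ 61.3148...
→ 61.31.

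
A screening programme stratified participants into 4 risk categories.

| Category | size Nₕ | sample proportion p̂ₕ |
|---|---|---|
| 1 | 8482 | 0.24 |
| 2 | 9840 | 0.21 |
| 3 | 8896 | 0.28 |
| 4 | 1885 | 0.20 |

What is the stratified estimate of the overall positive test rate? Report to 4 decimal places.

0.2395

N = 8482 + 9840 + 8896 + 1885 = 29103.
Overall proportion = Σ (Nₕ/N)·p̂ₕ.
Σ Nₕp̂ₕ = 2035.68 + 2066.4 + 2490.88 + 377 = 6969.96.
6969.96 / 29103 = 0.239493... → 0.2395.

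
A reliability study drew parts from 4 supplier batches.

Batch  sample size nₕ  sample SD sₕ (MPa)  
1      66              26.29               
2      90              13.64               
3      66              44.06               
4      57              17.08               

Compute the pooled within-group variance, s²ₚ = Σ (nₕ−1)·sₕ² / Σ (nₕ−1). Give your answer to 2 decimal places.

1: (66−1)·26.29² = 65·691.1641 = 44925.6665
2: (90−1)·13.64² = 89·186.0496 = 16558.4144
3: (66−1)·44.06² = 65·1941.2836 = 126183.434
4: (57−1)·17.08² = 56·291.7264 = 16336.6784
Numerator = 204004.1933; denominator = Σ(nₕ−1) = 275.
s²ₚ = 204004.1933/275 = 741.8334... → 741.83.

741.83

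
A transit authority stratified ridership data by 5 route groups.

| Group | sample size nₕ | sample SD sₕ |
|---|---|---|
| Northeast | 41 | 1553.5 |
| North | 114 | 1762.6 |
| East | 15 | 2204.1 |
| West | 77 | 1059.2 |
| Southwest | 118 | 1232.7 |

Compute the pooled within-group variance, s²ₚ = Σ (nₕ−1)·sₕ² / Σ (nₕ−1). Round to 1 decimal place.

Northeast: (41−1)·1553.5² = 40·2413362.25 = 96534490
North: (114−1)·1762.6² = 113·3106758.76 = 351063739.88
East: (15−1)·2204.1² = 14·4858056.81 = 68012795.34
West: (77−1)·1059.2² = 76·1121904.64 = 85264752.64
Southwest: (118−1)·1232.7² = 117·1519549.29 = 177787266.93
Numerator = 778663044.79; denominator = Σ(nₕ−1) = 360.
s²ₚ = 778663044.79/360 = 2162952.902... → 2162952.9.

2162952.9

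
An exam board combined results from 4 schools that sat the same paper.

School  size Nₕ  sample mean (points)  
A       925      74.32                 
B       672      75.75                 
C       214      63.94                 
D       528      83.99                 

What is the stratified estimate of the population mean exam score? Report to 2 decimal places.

N = 925 + 672 + 214 + 528 = 2339.
Overall mean = Σ (Nₕ/N)·x̄ₕ — weight by population share, not a simple average.
Σ Nₕx̄ₕ = 925·74.32 + 672·75.75 + 214·63.94 + 528·83.99 = 68746 + 50904 + 13683.16 + 44346.72 = 177679.88.
Divide by N: 177679.88 / 2339 = 75.9640... → 75.96.

75.96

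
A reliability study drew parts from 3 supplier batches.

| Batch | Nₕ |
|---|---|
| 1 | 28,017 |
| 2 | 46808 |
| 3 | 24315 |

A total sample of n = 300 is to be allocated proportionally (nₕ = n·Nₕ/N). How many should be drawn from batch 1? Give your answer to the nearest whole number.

85

N = 28017 + 46808 + 24315 = 99140.
n_1 = 300·28017/99140 = 84.780... → 85.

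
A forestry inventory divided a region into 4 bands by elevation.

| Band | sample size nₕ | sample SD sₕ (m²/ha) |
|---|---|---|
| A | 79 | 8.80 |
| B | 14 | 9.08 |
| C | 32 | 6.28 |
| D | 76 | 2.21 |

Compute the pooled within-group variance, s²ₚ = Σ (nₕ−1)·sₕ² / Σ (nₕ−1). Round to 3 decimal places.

A: (79−1)·8.80² = 78·77.44 = 6040.32
B: (14−1)·9.08² = 13·82.4464 = 1071.8032
C: (32−1)·6.28² = 31·39.4384 = 1222.5904
D: (76−1)·2.21² = 75·4.8841 = 366.3075
Numerator = 8701.0211; denominator = Σ(nₕ−1) = 197.
s²ₚ = 8701.0211/197 = 44.16762... → 44.168.

44.168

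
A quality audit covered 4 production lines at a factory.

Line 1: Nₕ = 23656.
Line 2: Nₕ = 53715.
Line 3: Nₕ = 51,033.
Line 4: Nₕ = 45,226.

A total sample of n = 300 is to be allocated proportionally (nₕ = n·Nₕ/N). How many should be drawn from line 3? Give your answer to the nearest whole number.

88

Share of line 3 = 51033/173630 = 0.29392.
Allocate 300 × 0.29392 = 88.175... → 88.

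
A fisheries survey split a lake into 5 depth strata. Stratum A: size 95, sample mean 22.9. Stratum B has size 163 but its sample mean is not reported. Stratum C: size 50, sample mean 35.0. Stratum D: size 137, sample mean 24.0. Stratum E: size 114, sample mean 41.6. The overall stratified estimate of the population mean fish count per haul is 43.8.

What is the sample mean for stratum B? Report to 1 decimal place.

N = 95 + 163 + 50 + 137 + 114 = 559.
Overall total = μ·N = 43.8·559 = 24484.2.
Subtract the known strata: 95·22.9 + 50·35.0 + 137·24.0 + 114·41.6 = 11955.9.
Remaining total for stratum B: 24484.2 − 11955.9 = 12528.3.
Divide by its size: 12528.3 / 163 = 76.861... → 76.9.

76.9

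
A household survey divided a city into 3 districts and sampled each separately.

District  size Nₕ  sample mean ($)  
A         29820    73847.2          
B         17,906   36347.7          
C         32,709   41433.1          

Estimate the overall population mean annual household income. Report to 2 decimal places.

N = 29820 + 17906 + 32709 = 80435.
Weight each subgroup mean by Nₕ/N and sum.
Σ Nₕx̄ₕ = 29820·73847.2 + 17906·36347.7 + 32709·41433.1 = 2202123504 + 650841916.2 + 1355235267.9 = 4208200688.1.
Divide by N: 4208200688.1 / 80435 = 52318.0293... → 52318.03.

52318.03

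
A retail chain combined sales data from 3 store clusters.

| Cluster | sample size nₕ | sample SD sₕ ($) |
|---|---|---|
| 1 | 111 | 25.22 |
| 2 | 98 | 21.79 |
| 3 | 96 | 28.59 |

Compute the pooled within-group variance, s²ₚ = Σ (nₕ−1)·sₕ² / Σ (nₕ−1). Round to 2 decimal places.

1: (111−1)·25.22² = 110·636.0484 = 69965.324
2: (98−1)·21.79² = 97·474.8041 = 46055.9977
3: (96−1)·28.59² = 95·817.3881 = 77651.8695
Numerator = 193673.1912; denominator = Σ(nₕ−1) = 302.
s²ₚ = 193673.1912/302 = 641.3020... → 641.30.

641.30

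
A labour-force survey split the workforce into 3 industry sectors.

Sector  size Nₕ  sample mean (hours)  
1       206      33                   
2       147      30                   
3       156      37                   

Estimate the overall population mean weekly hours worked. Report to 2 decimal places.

33.36

N = 509; weights Wₕ = Nₕ/N = (0.4047, 0.2888, 0.3065).
x̄_st = Σ Wₕ·x̄ₕ = 0.4047·33 + 0.2888·30 + 0.3065·37 ≈ 33.3595...
→ 33.36.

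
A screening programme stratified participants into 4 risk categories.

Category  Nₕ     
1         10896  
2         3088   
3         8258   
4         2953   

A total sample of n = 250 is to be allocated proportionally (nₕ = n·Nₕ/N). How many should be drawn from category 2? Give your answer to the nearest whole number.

31

N = 10896 + 3088 + 8258 + 2953 = 25195.
n_2 = 250·3088/25195 = 30.641... → 31.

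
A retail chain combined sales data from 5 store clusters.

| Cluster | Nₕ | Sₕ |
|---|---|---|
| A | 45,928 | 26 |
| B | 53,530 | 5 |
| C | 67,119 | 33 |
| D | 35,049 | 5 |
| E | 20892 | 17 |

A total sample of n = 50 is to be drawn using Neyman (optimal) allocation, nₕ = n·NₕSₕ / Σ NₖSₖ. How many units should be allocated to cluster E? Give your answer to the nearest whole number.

A: NₕSₕ = 45928·26 = 1194128
B: NₕSₕ = 53530·5 = 267650
C: NₕSₕ = 67119·33 = 2214927
D: NₕSₕ = 35049·5 = 175245
E: NₕSₕ = 20892·17 = 355164
Σ NₕSₕ = 4207114.
n_E = 50·355164/4207114 = 4.221... → 4.

4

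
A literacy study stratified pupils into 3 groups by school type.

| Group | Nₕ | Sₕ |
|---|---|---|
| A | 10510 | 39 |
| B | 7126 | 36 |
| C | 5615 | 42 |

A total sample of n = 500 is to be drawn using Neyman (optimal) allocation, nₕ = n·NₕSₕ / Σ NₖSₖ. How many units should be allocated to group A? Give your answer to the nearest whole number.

Σ NₕSₕ = 10510·39 + 7126·36 + 5615·42 = 902256.
Share for A: 409890/902256 = 0.45429.
n_A = 500 × 0.45429 = 227.147... → 227.

227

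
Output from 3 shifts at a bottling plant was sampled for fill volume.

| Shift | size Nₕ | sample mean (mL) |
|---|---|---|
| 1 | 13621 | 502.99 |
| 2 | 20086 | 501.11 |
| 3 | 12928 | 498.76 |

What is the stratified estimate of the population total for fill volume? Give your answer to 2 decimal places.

23364491.53

1: 13621·502.99 = 6851226.79
2: 20086·501.11 = 10065295.46
3: 12928·498.76 = 6447969.28
τ̂ = Σ Nₕx̄ₕ = 23364491.53.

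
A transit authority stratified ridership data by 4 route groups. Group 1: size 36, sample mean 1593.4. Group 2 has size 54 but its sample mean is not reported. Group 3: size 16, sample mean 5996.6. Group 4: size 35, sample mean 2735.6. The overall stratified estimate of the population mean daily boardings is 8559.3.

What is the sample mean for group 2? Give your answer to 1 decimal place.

Σ Nₕx̄ₕ = N·μ, so 54·x̄_2 = 141·8559.3 − (36·1593.4 + 16·5996.6 + 35·2735.6).
= 1206861.3 − 249054 = 957807.3.
x̄_2 = 957807.3 / 54 = 17737.172... → 17737.2.

17737.2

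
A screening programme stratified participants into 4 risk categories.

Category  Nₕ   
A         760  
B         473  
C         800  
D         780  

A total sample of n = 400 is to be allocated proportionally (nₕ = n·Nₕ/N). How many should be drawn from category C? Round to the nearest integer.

114

Share of category C = 800/2813 = 0.28439.
Allocate 400 × 0.28439 = 113.758... → 114.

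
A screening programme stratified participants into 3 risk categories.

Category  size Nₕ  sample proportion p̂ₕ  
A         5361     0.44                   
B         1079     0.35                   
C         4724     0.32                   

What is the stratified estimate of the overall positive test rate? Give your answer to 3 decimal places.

0.381

N = 5361 + 1079 + 4724 = 11164.
Overall proportion = Σ (Nₕ/N)·p̂ₕ.
Σ Nₕp̂ₕ = 2358.84 + 377.65 + 1511.68 = 4248.17.
4248.17 / 11164 = 0.38052... → 0.381.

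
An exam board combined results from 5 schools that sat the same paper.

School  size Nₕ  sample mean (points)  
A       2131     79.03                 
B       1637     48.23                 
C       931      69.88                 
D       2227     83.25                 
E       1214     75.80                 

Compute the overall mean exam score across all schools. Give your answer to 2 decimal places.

72.46

N = 2131 + 1637 + 931 + 2227 + 1214 = 8140.
The stratified mean weights each stratum mean by its population share Nₕ/N.
Σ Nₕx̄ₕ = 2131·79.03 + 1637·48.23 + 931·69.88 + 2227·83.25 + 1214·75.80 = 168412.93 + 78952.51 + 65058.28 + 185397.75 + 92021.2 = 589842.67.
Divide by N: 589842.67 / 8140 = 72.4622... → 72.46.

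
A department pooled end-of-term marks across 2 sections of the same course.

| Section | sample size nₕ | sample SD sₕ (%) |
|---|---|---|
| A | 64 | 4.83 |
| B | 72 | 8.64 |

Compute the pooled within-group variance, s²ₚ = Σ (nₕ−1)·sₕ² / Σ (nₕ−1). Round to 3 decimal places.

Degrees of freedom: 63 + 71 = 134.
Σ(nₕ−1)sₕ² = 63·23.3289 + 71·74.6496 = 6769.8423.
s²ₚ = 6769.8423 / 134 = 50.52121... → 50.521.

50.521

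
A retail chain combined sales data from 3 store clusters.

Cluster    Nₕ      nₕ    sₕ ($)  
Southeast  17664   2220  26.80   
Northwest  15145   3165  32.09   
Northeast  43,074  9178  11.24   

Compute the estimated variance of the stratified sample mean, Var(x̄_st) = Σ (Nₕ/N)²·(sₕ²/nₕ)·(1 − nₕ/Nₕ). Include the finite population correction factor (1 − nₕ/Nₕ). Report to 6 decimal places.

N = 75883. Term for each stratum: Wₕ²sₕ²/nₕ·(1−nₕ/Nₕ).
Var(x̄_st) = 0.015327682 + 0.010251864 + 0.003490272 = 0.029069817 → 0.029070.

0.029070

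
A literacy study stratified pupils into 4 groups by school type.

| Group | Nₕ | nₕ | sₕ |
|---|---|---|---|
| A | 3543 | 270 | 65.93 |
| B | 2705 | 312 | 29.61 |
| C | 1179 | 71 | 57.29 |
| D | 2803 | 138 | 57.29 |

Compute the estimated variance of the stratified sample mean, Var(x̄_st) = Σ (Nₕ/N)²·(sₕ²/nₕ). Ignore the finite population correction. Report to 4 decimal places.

4.5271

N = 10230; Wₕ = Nₕ/N.
group A: (3543/10230)²·65.93²/270 = 1.9310496
group B: (2705/10230)²·29.61²/312 = 0.1964742
group C: (1179/10230)²·57.29²/71 = 0.6140103
group D: (2803/10230)²·57.29²/138 = 1.7855560
Sum = 4.5270901 → 4.5271.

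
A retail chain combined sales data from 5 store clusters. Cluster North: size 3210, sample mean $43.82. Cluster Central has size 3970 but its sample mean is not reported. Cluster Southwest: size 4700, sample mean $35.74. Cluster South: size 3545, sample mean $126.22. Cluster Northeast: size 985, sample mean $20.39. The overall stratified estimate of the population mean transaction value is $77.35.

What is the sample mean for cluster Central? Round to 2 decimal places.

N = 3210 + 3970 + 4700 + 3545 + 985 = 16410.
Overall total = μ·N = 77.35·16410 = 1269313.5.
Subtract the known strata: 3210·43.82 + 4700·35.74 + 3545·126.22 + 985·20.39 = 776174.25.
Remaining total for cluster Central: 1269313.5 − 776174.25 = 493139.25.
Divide by its size: 493139.25 / 3970 = 124.2164... → 124.22.

124.22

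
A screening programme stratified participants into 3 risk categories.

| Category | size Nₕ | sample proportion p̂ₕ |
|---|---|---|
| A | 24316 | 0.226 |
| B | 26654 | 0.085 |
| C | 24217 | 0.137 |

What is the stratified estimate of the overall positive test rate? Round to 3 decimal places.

0.147

Wₕ = Nₕ/N with N = 75187: 0.3234, 0.3545, 0.3221.
p̂_st = 0.3234·0.226 + 0.3545·0.085 + 0.3221·0.137 ≈ 0.14735... → 0.147.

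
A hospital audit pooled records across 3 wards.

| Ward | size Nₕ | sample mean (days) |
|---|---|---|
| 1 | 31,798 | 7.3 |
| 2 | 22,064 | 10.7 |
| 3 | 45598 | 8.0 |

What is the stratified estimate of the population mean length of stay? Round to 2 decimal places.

8.38

x̄_st = (Σ Nₕx̄ₕ) / (Σ Nₕ) = (31798·7.3 + 22064·10.7 + 45598·8.0) / 99460
= 832994.2 / 99460 = 8.3752... → 8.38.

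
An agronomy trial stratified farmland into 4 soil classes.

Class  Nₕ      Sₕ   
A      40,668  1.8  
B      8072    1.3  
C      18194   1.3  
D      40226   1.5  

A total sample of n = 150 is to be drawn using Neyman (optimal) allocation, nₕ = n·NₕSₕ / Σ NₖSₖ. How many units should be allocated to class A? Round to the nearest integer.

A: NₕSₕ = 40668·1.8 = 73202.4
B: NₕSₕ = 8072·1.3 = 10493.6
C: NₕSₕ = 18194·1.3 = 23652.2
D: NₕSₕ = 40226·1.5 = 60339
Σ NₕSₕ = 167687.2.
n_A = 150·73202.4/167687.2 = 65.481... → 65.

65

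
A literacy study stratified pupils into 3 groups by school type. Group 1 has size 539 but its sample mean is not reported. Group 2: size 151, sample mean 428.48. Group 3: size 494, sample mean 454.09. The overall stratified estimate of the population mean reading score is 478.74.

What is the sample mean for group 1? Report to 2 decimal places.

515.41

Σ Nₕx̄ₕ = N·μ, so 539·x̄_1 = 1184·478.74 − (151·428.48 + 494·454.09).
= 566828.16 − 289020.94 = 277807.22.
x̄_1 = 277807.22 / 539 = 515.4123... → 515.41.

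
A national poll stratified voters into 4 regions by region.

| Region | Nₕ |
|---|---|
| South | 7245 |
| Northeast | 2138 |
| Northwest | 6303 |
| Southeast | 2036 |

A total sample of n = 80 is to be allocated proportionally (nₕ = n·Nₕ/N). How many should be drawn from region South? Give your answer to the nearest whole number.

N = 7245 + 2138 + 6303 + 2036 = 17722.
n_South = 80·7245/17722 = 32.705... → 33.

33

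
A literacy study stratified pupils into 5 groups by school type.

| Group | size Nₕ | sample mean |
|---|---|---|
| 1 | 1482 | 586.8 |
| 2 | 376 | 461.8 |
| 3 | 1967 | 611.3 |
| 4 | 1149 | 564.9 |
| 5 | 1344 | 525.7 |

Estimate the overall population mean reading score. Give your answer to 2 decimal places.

570.01

N = 6318; weights Wₕ = Nₕ/N = (0.2346, 0.0595, 0.3113, 0.1819, 0.2127).
x̄_st = Σ Wₕ·x̄ₕ = 0.2346·586.8 + 0.0595·461.8 + 0.3113·611.3 + 0.1819·564.9 + 0.2127·525.7 ≈ 570.0083...
→ 570.01.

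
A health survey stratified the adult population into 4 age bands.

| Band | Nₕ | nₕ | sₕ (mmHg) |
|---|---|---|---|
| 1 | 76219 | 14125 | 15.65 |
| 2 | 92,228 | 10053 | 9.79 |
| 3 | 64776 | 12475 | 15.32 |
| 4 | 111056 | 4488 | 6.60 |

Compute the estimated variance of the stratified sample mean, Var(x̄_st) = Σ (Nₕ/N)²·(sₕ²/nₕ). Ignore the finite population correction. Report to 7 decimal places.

N = 344279. Term for each stratum: Wₕ²sₕ²/nₕ.
Var(x̄_st) = 0.0008498566 + 0.0006841861 + 0.0006660152 + 0.0010099457 = 0.0032100036 → 0.0032100.

0.0032100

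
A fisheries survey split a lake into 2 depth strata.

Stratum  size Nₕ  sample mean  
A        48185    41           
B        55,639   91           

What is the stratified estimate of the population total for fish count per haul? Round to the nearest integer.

Population total = Σ Nₕ·x̄ₕ (each stratum's size times its mean).
48185·41 + 55639·91 = 1975585 + 5063149 = 7038734.

7038734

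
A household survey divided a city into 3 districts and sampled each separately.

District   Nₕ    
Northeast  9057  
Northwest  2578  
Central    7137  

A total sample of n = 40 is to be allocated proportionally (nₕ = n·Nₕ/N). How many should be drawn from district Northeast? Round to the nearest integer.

19

Share of district Northeast = 9057/18772 = 0.48247.
Allocate 40 × 0.48247 = 19.299... → 19.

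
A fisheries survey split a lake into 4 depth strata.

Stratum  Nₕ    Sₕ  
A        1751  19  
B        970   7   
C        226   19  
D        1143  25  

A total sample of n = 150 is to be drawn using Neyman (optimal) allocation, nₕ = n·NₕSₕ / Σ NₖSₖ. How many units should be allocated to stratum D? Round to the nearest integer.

A: NₕSₕ = 1751·19 = 33269
B: NₕSₕ = 970·7 = 6790
C: NₕSₕ = 226·19 = 4294
D: NₕSₕ = 1143·25 = 28575
Σ NₕSₕ = 72928.
n_D = 150·28575/72928 = 58.774... → 59.

59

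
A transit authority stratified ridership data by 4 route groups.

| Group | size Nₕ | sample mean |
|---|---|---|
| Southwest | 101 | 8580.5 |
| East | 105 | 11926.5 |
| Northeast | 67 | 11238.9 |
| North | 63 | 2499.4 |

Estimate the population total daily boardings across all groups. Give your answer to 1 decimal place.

3029381.5

Southwest: 101·8580.5 = 866630.5
East: 105·11926.5 = 1252282.5
Northeast: 67·11238.9 = 753006.3
North: 63·2499.4 = 157462.2
τ̂ = Σ Nₕx̄ₕ = 3029381.5.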